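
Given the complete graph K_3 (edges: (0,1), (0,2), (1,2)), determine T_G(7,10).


T(K_3; x,y) = x^2 + x + y.
T(7,10) = 49 + 7 + 10 = 66.

66


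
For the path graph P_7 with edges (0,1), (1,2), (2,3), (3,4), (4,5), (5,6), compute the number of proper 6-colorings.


P(P_7, k) = k * (k-1)^(6).
P(6) = 6 * 5^6 = 6 * 15625 = 93750.

93750


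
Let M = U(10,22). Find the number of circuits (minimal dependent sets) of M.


In U(10,22), circuits are the (11)-element subsets.
Any set of 11 elements is dependent, and removing any one element gives
an independent set of size 10, so it is a minimal dependent set.
Number of circuits = (22 choose 11) = 705432.

705432


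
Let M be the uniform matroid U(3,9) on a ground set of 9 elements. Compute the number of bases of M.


Bases of U(3,9) are all 3-element subsets of the 9-element ground set.
Number of bases = C(9,3).
C(9,3) = 9! / (3! * 6!) = 84.

84


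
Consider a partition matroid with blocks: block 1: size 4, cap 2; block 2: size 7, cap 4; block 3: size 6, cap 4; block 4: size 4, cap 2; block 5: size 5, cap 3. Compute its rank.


Rank of a partition matroid = sum of min(|Si|, ci) for each block.
= min(4,2) + min(7,4) + min(6,4) + min(4,2) + min(5,3)
= 2 + 4 + 4 + 2 + 3
= 15.

15


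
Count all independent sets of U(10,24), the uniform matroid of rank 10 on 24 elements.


Independent sets of U(10,24) are all subsets of size <= 10.
Count = (24 choose 0) + (24 choose 1) + (24 choose 2) + (24 choose 3) + (24 choose 4) + (24 choose 5) + (24 choose 6) + (24 choose 7) + (24 choose 8) + (24 choose 9) + (24 choose 10)
     = 1 + 24 + 276 + 2024 + 10626 + 42504 + 134596 + 346104 + 735471 + 1307504 + 1961256
     = 4540386.

4540386


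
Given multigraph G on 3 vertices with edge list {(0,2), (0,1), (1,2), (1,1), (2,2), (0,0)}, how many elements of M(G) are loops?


In a graphic matroid, a loop is a self-loop edge (u,u) with rank 0.
Examining all 6 edges for self-loops...
Self-loops found: (1,1), (2,2), (0,0)
Number of loops = 3.

3


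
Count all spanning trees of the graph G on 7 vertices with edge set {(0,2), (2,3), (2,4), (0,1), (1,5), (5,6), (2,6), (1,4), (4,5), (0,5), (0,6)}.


By Kirchhoff's matrix tree theorem, the number of spanning trees equals
the determinant of any cofactor of the Laplacian matrix L.
G has 7 vertices and 11 edges.
Computing the (6 x 6) cofactor determinant gives 130.

130


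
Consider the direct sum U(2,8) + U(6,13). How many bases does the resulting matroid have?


Bases of a direct sum M1 + M2: |B| = |B(M1)| * |B(M2)|.
|B(U(2,8))| = C(8,2) = 28.
|B(U(6,13))| = C(13,6) = 1716.
Total bases = 28 * 1716 = 48048.

48048


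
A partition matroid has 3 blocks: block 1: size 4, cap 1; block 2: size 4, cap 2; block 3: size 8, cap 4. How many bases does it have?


A basis picks exactly ci elements from block i.
Number of bases = product of C(|Si|, ci).
= C(4,1) * C(4,2) * C(8,4)
= 4 * 6 * 70
= 1680.

1680


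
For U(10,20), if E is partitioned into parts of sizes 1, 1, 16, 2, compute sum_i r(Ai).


r(Ai) = min(|Ai|, 10) for each part.
Sum = min(1,10) + min(1,10) + min(16,10) + min(2,10)
    = 1 + 1 + 10 + 2
    = 14.

14


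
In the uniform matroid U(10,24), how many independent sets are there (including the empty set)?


Independent sets of U(10,24) are all subsets of size <= 10.
Count = C(24,0) + C(24,1) + C(24,2) + C(24,3) + C(24,4) + C(24,5) + C(24,6) + C(24,7) + C(24,8) + C(24,9) + C(24,10)
     = 1 + 24 + 276 + 2024 + 10626 + 42504 + 134596 + 346104 + 735471 + 1307504 + 1961256
     = 4540386.

4540386


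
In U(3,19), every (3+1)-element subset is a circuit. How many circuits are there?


In U(3,19), circuits are the (4)-element subsets.
Any set of 4 elements is dependent, and removing any one element gives
an independent set of size 3, so it is a minimal dependent set.
Number of circuits = (19 choose 4) = 3876.

3876


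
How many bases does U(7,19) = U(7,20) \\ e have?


Deleting e from U(7,20) gives U(7,19) since n > r.
Bases of U(7,19) = (19 choose 7) = 50388.

50388


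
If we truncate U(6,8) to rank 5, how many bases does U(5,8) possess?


Truncating U(6,8) to rank 5 gives U(5,8).
Bases of U(5,8) are all 5-element subsets of 8 elements.
Number of bases = C(8,5) = 8! / (5! * 3!) = 56.

56


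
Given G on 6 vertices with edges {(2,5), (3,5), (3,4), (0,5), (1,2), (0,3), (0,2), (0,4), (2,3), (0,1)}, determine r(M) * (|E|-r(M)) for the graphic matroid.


r(M) = |V| - c = 6 - 1 = 5.
nullity = |E| - r(M) = 10 - 5 = 5.
Product = 5 * 5 = 25.

25


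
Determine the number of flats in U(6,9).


Flats of U(6,9): every subset of size < 6 is a flat, plus E itself.
Count = (9 choose 0) + (9 choose 1) + (9 choose 2) + (9 choose 3) + (9 choose 4) + (9 choose 5) + 1
     = 1 + 9 + 36 + 84 + 126 + 126 + 1
     = 383.

383


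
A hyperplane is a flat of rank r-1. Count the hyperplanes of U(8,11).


Hyperplanes of U(8,11) are flats of rank 7.
In a uniform matroid, these are exactly the (7)-element subsets.
Count = C(11,7) = 330.

330


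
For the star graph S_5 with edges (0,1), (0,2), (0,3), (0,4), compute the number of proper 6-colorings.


P(tree, k) = k * (k-1)^(4) for any tree on 5 vertices.
P(6) = 6 * 5^4 = 6 * 625 = 3750.

3750


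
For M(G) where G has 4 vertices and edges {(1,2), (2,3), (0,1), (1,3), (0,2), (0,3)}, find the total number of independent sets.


An independent set in a graphic matroid is an acyclic edge subset.
G has 4 vertices and 6 edges.
Enumerate all 2^6 = 64 subsets, checking for acyclicity.
Total independent sets = 38.

38


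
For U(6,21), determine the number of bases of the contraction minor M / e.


Contracting e from U(6,21) gives U(5,20).
Bases of U(5,20) = C(20,5) = 15504.

15504


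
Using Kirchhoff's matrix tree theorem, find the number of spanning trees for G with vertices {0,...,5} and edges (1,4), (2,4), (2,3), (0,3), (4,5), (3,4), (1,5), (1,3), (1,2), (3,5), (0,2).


By Kirchhoff's matrix tree theorem, the number of spanning trees equals
the determinant of any cofactor of the Laplacian matrix L.
G has 6 vertices and 11 edges.
Computing the (5 x 5) cofactor determinant gives 185.

185


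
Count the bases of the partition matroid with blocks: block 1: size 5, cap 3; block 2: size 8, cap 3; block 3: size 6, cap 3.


A basis picks exactly ci elements from block i.
Number of bases = product of C(|Si|, ci).
= C(5,3) * C(8,3) * C(6,3)
= 10 * 56 * 20
= 11200.

11200


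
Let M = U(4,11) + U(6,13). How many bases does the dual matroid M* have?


(M1+M2)* = M1* + M2*.
M1* = U(7,11), bases: C(11,7) = 330.
M2* = U(7,13), bases: C(13,7) = 1716.
|B(M*)| = 330 * 1716 = 566280.

566280


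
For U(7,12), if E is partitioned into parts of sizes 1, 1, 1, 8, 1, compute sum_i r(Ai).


r(Ai) = min(|Ai|, 7) for each part.
Sum = min(1,7) + min(1,7) + min(1,7) + min(8,7) + min(1,7)
    = 1 + 1 + 1 + 7 + 1
    = 11.

11


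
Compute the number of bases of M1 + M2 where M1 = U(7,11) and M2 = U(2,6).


Bases of a direct sum M1 + M2: |B| = |B(M1)| * |B(M2)|.
|B(U(7,11))| = C(11,7) = 330.
|B(U(2,6))| = C(6,2) = 15.
Total bases = 330 * 15 = 4950.

4950


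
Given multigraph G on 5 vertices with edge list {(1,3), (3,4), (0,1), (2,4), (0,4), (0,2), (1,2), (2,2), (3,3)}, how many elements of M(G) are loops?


In a graphic matroid, a loop is a self-loop edge (u,u) with rank 0.
Examining all 9 edges for self-loops...
Self-loops found: (2,2), (3,3)
Number of loops = 2.

2


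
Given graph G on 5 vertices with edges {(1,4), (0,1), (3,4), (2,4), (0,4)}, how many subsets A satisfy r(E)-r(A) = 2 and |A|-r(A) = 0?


R(x,y) = sum over A in 2^E of x^(r(E)-r(A)) * y^(|A|-r(A)).
G has 5 vertices, 5 edges. r(E) = 4.
Enumerate all 2^5 = 32 subsets.
Count subsets with r(E)-r(A)=2 and |A|-r(A)=0: 10.

10


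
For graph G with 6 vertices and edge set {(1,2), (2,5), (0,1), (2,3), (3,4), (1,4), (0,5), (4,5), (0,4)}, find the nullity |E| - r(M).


Cycle rank (nullity) = |E| - r(M) = |E| - (|V| - c).
|E| = 9, |V| = 6, c = 1.
Nullity = 9 - (6 - 1) = 9 - 5 = 4.

4


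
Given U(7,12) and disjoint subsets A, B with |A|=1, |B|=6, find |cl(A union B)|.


|A union B| = 1 + 6 = 7 (disjoint).
In U(7,12), cl(S) = S if |S| < 7, else cl(S) = E.
Since 7 >= 7, cl(A union B) = E.
|cl(A union B)| = 12.

12


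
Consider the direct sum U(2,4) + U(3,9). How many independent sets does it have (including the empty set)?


For a direct sum, |I(M1+M2)| = |I(M1)| * |I(M2)|.
|I(U(2,4))| = sum C(4,k) for k=0..2 = 11.
|I(U(3,9))| = sum C(9,k) for k=0..3 = 130.
Total = 11 * 130 = 1430.

1430


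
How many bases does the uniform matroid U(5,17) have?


Bases of U(5,17) are all 5-element subsets of the 17-element ground set.
Number of bases = C(17,5).
C(17,5) = 17! / (5! * 12!) = 6188.

6188


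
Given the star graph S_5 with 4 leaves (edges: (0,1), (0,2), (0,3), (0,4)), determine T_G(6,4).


A star on 5 vertices is a tree with 4 edges.
T(x,y) = x^(4) for any tree.
T(6,4) = 6^4 = 1296.

1296


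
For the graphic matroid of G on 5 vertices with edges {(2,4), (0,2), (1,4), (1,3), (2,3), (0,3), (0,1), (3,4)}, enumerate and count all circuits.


A circuit in a graphic matroid = edge set of a simple cycle.
G has 5 vertices and 8 edges.
Enumerating all minimal edge subsets forming cycles...
Total circuits found: 13.

13


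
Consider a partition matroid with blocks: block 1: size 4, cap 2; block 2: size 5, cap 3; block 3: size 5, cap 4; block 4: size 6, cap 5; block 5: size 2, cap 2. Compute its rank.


Rank of a partition matroid = sum of min(|Si|, ci) for each block.
= min(4,2) + min(5,3) + min(5,4) + min(6,5) + min(2,2)
= 2 + 3 + 4 + 5 + 2
= 16.

16


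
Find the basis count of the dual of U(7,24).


The dual of U(r,n) is U(n-r, n) = U(17,24).
Bases of U(17,24) are all (17)-element subsets.
|B(M*)| = C(24,17) = 346104.

346104


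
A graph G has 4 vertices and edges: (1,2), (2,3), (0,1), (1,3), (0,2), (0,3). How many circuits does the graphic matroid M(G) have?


A circuit in a graphic matroid = edge set of a simple cycle.
G has 4 vertices and 6 edges.
Enumerating all minimal edge subsets forming cycles...
Total circuits found: 7.

7


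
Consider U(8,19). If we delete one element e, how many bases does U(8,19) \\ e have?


Deleting e from U(8,19) gives U(8,18) since n > r.
Bases of U(8,18) = C(18,8) = 18! / (8! * 10!) = 43758.

43758


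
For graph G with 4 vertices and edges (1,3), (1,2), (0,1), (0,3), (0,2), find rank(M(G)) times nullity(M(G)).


r(M) = |V| - c = 4 - 1 = 3.
nullity = |E| - r(M) = 5 - 3 = 2.
Product = 3 * 2 = 6.

6


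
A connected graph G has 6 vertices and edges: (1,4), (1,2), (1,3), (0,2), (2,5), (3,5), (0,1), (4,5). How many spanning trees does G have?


By Kirchhoff's matrix tree theorem, the number of spanning trees equals
the determinant of any cofactor of the Laplacian matrix L.
G has 6 vertices and 8 edges.
Computing the (5 x 5) cofactor determinant gives 32.

32


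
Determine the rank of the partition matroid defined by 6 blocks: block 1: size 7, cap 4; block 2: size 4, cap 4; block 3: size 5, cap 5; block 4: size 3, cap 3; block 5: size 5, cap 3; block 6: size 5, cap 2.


Rank of a partition matroid = sum of min(|Si|, ci) for each block.
= min(7,4) + min(4,4) + min(5,5) + min(3,3) + min(5,3) + min(5,2)
= 4 + 4 + 5 + 3 + 3 + 2
= 21.

21


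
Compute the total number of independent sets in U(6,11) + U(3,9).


For a direct sum, |I(M1+M2)| = |I(M1)| * |I(M2)|.
|I(U(6,11))| = sum C(11,k) for k=0..6 = 1486.
|I(U(3,9))| = sum C(9,k) for k=0..3 = 130.
Total = 1486 * 130 = 193180.

193180


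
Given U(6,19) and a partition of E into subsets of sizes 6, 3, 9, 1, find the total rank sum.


r(Ai) = min(|Ai|, 6) for each part.
Sum = min(6,6) + min(3,6) + min(9,6) + min(1,6)
    = 6 + 3 + 6 + 1
    = 16.

16


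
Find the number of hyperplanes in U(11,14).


Hyperplanes of U(11,14) are flats of rank 10.
In a uniform matroid, these are exactly the (10)-element subsets.
Count = C(14,10) = 1001.

1001


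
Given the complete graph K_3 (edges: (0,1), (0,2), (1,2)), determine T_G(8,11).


T(K_3; x,y) = x^2 + x + y.
T(8,11) = 64 + 8 + 11 = 83.

83


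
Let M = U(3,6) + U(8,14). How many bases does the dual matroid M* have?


(M1+M2)* = M1* + M2*.
M1* = U(3,6), bases: C(6,3) = 20.
M2* = U(6,14), bases: C(14,6) = 3003.
|B(M*)| = 20 * 3003 = 60060.

60060


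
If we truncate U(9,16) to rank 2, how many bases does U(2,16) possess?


Truncating U(9,16) to rank 2 gives U(2,16).
Bases of U(2,16) are all 2-element subsets of 16 elements.
Number of bases = C(16,2) = 16! / (2! * 14!) = 120.

120


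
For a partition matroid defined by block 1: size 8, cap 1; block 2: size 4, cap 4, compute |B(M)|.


A basis picks exactly ci elements from block i.
Number of bases = product of C(|Si|, ci).
= C(8,1) * C(4,4)
= 8 * 1
= 8.

8


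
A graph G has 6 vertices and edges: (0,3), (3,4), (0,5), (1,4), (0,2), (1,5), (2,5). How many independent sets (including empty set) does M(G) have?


An independent set in a graphic matroid is an acyclic edge subset.
G has 6 vertices and 7 edges.
Enumerate all 2^7 = 128 subsets, checking for acyclicity.
Total independent sets = 108.

108


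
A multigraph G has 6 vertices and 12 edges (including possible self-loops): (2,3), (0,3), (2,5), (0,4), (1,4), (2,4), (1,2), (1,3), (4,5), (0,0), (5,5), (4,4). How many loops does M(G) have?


In a graphic matroid, a loop is a self-loop edge (u,u) with rank 0.
Examining all 12 edges for self-loops...
Self-loops found: (0,0), (5,5), (4,4)
Number of loops = 3.

3


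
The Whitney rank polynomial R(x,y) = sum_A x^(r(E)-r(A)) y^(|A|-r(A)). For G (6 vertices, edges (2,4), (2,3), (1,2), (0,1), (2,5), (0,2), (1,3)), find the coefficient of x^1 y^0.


R(x,y) = sum over A in 2^E of x^(r(E)-r(A)) * y^(|A|-r(A)).
G has 6 vertices, 7 edges. r(E) = 5.
Enumerate all 2^7 = 128 subsets.
Count subsets with r(E)-r(A)=1 and |A|-r(A)=0: 26.

26


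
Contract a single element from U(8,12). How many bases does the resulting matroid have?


Contracting e from U(8,12) gives U(7,11).
Bases of U(7,11) = C(11,7) = 330.

330


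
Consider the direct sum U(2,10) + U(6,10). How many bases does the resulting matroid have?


Bases of a direct sum M1 + M2: |B| = |B(M1)| * |B(M2)|.
|B(U(2,10))| = C(10,2) = 45.
|B(U(6,10))| = C(10,6) = 210.
Total bases = 45 * 210 = 9450.

9450


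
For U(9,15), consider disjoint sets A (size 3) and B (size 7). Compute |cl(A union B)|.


|A union B| = 3 + 7 = 10 (disjoint).
In U(9,15), cl(S) = S if |S| < 9, else cl(S) = E.
Since 10 >= 9, cl(A union B) = E.
|cl(A union B)| = 15.

15


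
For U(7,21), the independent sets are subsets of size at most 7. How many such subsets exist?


Independent sets of U(7,21) are all subsets of size <= 7.
Count = (21 choose 0) + (21 choose 1) + (21 choose 2) + (21 choose 3) + (21 choose 4) + (21 choose 5) + (21 choose 6) + (21 choose 7)
     = 1 + 21 + 210 + 1330 + 5985 + 20349 + 54264 + 116280
     = 198440.

198440


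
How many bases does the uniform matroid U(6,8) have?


Bases of U(6,8) are all 6-element subsets of the 8-element ground set.
Number of bases = C(8,6).
C(8,6) = 8! / (6! * 2!) = 28.

28


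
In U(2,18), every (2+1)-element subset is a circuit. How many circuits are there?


In U(2,18), circuits are the (3)-element subsets.
Any set of 3 elements is dependent, and removing any one element gives
an independent set of size 2, so it is a minimal dependent set.
Number of circuits = (18 choose 3) = 816.

816


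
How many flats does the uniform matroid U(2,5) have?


Flats of U(2,5): every subset of size < 2 is a flat, plus E itself.
Count = C(5,0) + C(5,1) + 1
     = 1 + 5 + 1
     = 7.

7


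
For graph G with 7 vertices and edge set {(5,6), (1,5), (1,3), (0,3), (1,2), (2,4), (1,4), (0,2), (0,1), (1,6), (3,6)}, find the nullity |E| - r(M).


Cycle rank (nullity) = |E| - r(M) = |E| - (|V| - c).
|E| = 11, |V| = 7, c = 1.
Nullity = 11 - (7 - 1) = 11 - 6 = 5.

5


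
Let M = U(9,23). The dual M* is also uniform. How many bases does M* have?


The dual of U(r,n) is U(n-r, n) = U(14,23).
Bases of U(14,23) are all (14)-element subsets.
|B(M*)| = (23 choose 14) = 817190.

817190


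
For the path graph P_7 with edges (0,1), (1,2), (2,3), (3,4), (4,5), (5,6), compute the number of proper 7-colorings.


P(P_7, k) = k * (k-1)^(6).
P(7) = 7 * 6^6 = 7 * 46656 = 326592.

326592


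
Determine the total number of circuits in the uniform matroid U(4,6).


In U(4,6), circuits are the (5)-element subsets.
Any set of 5 elements is dependent, and removing any one element gives
an independent set of size 4, so it is a minimal dependent set.
Number of circuits = C(6,5) = 6.

6


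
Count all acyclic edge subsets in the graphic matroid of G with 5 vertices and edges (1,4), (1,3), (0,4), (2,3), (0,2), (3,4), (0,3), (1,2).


An independent set in a graphic matroid is an acyclic edge subset.
G has 5 vertices and 8 edges.
Enumerate all 2^8 = 256 subsets, checking for acyclicity.
Total independent sets = 134.

134


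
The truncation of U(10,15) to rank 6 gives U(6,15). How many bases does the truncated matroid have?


Truncating U(10,15) to rank 6 gives U(6,15).
Bases of U(6,15) are all 6-element subsets of 15 elements.
Number of bases = C(15,6) = 5005.

5005


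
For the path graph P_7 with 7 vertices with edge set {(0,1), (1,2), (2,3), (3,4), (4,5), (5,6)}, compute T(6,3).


A path on 7 vertices is a tree with 6 edges.
T(x,y) = x^(6) for any tree.
T(6,3) = 6^6 = 46656.

46656


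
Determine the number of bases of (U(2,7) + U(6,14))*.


(M1+M2)* = M1* + M2*.
M1* = U(5,7), bases: C(7,5) = 21.
M2* = U(8,14), bases: C(14,8) = 3003.
|B(M*)| = 21 * 3003 = 63063.

63063


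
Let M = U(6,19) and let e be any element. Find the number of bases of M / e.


Contracting e from U(6,19) gives U(5,18).
Bases of U(5,18) = C(18,5) = 8568.

8568


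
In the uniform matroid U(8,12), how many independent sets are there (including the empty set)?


Independent sets of U(8,12) are all subsets of size <= 8.
Count = (12 choose 0) + (12 choose 1) + (12 choose 2) + (12 choose 3) + (12 choose 4) + (12 choose 5) + (12 choose 6) + (12 choose 7) + (12 choose 8)
     = 1 + 12 + 66 + 220 + 495 + 792 + 924 + 792 + 495
     = 3797.

3797


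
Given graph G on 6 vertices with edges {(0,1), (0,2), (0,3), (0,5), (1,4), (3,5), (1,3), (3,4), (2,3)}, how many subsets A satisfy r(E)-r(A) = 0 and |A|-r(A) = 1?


R(x,y) = sum over A in 2^E of x^(r(E)-r(A)) * y^(|A|-r(A)).
G has 6 vertices, 9 edges. r(E) = 5.
Enumerate all 2^9 = 512 subsets.
Count subsets with r(E)-r(A)=0 and |A|-r(A)=1: 61.

61


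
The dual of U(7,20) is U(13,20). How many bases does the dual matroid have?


The dual of U(r,n) is U(n-r, n) = U(13,20).
Bases of U(13,20) are all (13)-element subsets.
|B(M*)| = C(20,13) = 20! / (13! * 7!) = 77520.

77520


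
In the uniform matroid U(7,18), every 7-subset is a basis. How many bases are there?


Bases of U(7,18) are all 7-element subsets of the 18-element ground set.
Number of bases = C(18,7).
C(18,7) = 18! / (7! * 11!) = 31824.

31824


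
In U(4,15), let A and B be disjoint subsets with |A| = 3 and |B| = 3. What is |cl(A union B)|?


|A union B| = 3 + 3 = 6 (disjoint).
In U(4,15), cl(S) = S if |S| < 4, else cl(S) = E.
Since 6 >= 4, cl(A union B) = E.
|cl(A union B)| = 15.

15


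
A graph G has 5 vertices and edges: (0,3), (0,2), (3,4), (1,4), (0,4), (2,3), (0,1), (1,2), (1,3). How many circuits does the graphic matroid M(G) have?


A circuit in a graphic matroid = edge set of a simple cycle.
G has 5 vertices and 9 edges.
Enumerating all minimal edge subsets forming cycles...
Total circuits found: 22.

22


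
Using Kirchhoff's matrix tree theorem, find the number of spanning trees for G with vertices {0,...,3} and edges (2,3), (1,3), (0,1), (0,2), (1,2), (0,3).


By Kirchhoff's matrix tree theorem, the number of spanning trees equals
the determinant of any cofactor of the Laplacian matrix L.
G has 4 vertices and 6 edges.
Computing the (3 x 3) cofactor determinant gives 16.

16


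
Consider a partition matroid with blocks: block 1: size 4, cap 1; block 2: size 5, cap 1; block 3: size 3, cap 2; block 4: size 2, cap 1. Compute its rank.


Rank of a partition matroid = sum of min(|Si|, ci) for each block.
= min(4,1) + min(5,1) + min(3,2) + min(2,1)
= 1 + 1 + 2 + 1
= 5.

5


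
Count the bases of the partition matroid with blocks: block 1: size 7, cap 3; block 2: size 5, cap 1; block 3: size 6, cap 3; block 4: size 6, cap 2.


A basis picks exactly ci elements from block i.
Number of bases = product of C(|Si|, ci).
= C(7,3) * C(5,1) * C(6,3) * C(6,2)
= 35 * 5 * 20 * 15
= 52500.

52500


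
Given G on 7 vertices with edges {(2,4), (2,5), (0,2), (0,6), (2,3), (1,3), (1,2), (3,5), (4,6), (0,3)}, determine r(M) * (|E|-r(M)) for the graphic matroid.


r(M) = |V| - c = 7 - 1 = 6.
nullity = |E| - r(M) = 10 - 6 = 4.
Product = 6 * 4 = 24.

24


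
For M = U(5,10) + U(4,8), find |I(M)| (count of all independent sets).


For a direct sum, |I(M1+M2)| = |I(M1)| * |I(M2)|.
|I(U(5,10))| = sum C(10,k) for k=0..5 = 638.
|I(U(4,8))| = sum C(8,k) for k=0..4 = 163.
Total = 638 * 163 = 103994.

103994


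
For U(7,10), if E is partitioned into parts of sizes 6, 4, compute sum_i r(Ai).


r(Ai) = min(|Ai|, 7) for each part.
Sum = min(6,7) + min(4,7)
    = 6 + 4
    = 10.

10


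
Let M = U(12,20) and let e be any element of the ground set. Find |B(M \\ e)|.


Deleting e from U(12,20) gives U(12,19) since n > r.
Bases of U(12,19) = C(19,12) = 50388.

50388


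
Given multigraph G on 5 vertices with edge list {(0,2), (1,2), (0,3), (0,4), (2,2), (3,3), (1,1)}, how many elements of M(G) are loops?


In a graphic matroid, a loop is a self-loop edge (u,u) with rank 0.
Examining all 7 edges for self-loops...
Self-loops found: (2,2), (3,3), (1,1)
Number of loops = 3.

3


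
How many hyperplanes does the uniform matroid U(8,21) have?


Hyperplanes of U(8,21) are flats of rank 7.
In a uniform matroid, these are exactly the (7)-element subsets.
Count = C(21,7) = 21! / (7! * 14!) = 116280.

116280


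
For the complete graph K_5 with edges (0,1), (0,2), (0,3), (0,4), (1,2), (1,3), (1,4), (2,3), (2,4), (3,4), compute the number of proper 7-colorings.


P(K_5, k) = k(k-1)(k-2)...(k-4).
P(7) = (7) * (6) * (5) * (4) * (3) = 2520.

2520


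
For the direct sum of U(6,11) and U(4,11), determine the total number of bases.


Bases of a direct sum M1 + M2: |B| = |B(M1)| * |B(M2)|.
|B(U(6,11))| = C(11,6) = 462.
|B(U(4,11))| = C(11,4) = 330.
Total bases = 462 * 330 = 152460.

152460


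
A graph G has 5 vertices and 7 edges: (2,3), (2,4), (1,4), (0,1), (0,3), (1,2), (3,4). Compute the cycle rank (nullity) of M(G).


Cycle rank (nullity) = |E| - r(M) = |E| - (|V| - c).
|E| = 7, |V| = 5, c = 1.
Nullity = 7 - (5 - 1) = 7 - 4 = 3.

3


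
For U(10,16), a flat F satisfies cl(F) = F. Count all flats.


Flats of U(10,16): every subset of size < 10 is a flat, plus E itself.
Count = (16 choose 0) + (16 choose 1) + (16 choose 2) + (16 choose 3) + (16 choose 4) + (16 choose 5) + (16 choose 6) + (16 choose 7) + (16 choose 8) + (16 choose 9) + 1
     = 1 + 16 + 120 + 560 + 1820 + 4368 + 8008 + 11440 + 12870 + 11440 + 1
     = 50644.

50644


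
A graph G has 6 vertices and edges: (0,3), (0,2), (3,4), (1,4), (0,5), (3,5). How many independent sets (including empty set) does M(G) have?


An independent set in a graphic matroid is an acyclic edge subset.
G has 6 vertices and 6 edges.
Enumerate all 2^6 = 64 subsets, checking for acyclicity.
Total independent sets = 56.

56


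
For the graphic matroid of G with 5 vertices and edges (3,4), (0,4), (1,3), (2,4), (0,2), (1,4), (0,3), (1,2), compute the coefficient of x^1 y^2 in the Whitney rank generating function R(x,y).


R(x,y) = sum over A in 2^E of x^(r(E)-r(A)) * y^(|A|-r(A)).
G has 5 vertices, 8 edges. r(E) = 4.
Enumerate all 2^8 = 256 subsets.
Count subsets with r(E)-r(A)=1 and |A|-r(A)=2: 4.

4


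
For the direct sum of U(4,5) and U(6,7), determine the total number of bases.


Bases of a direct sum M1 + M2: |B| = |B(M1)| * |B(M2)|.
|B(U(4,5))| = C(5,4) = 5.
|B(U(6,7))| = C(7,6) = 7.
Total bases = 5 * 7 = 35.

35


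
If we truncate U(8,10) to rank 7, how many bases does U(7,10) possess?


Truncating U(8,10) to rank 7 gives U(7,10).
Bases of U(7,10) are all 7-element subsets of 10 elements.
Number of bases = C(10,7) = 10! / (7! * 3!) = 120.

120


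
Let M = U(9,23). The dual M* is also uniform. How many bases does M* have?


The dual of U(r,n) is U(n-r, n) = U(14,23).
Bases of U(14,23) are all (14)-element subsets.
|B(M*)| = (23 choose 14) = 817190.

817190


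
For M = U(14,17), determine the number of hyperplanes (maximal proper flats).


Hyperplanes of U(14,17) are flats of rank 13.
In a uniform matroid, these are exactly the (13)-element subsets.
Count = C(17,13) = 2380.

2380


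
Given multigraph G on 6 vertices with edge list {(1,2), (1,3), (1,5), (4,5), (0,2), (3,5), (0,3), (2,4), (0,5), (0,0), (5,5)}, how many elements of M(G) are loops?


In a graphic matroid, a loop is a self-loop edge (u,u) with rank 0.
Examining all 11 edges for self-loops...
Self-loops found: (0,0), (5,5)
Number of loops = 2.

2


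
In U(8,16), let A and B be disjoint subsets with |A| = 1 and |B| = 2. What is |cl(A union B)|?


|A union B| = 1 + 2 = 3 (disjoint).
In U(8,16), cl(S) = S if |S| < 8, else cl(S) = E.
Since 3 < 8, cl(A union B) = A union B.
|cl(A union B)| = 3.

3


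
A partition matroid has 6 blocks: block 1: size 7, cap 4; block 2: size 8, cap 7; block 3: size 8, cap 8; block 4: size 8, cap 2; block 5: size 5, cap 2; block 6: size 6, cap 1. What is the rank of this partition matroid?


Rank of a partition matroid = sum of min(|Si|, ci) for each block.
= min(7,4) + min(8,7) + min(8,8) + min(8,2) + min(5,2) + min(6,1)
= 4 + 7 + 8 + 2 + 2 + 1
= 24.

24


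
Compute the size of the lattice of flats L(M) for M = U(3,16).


Flats of U(3,16): every subset of size < 3 is a flat, plus E itself.
Count = C(16,0) + C(16,1) + C(16,2) + 1
     = 1 + 16 + 120 + 1
     = 138.

138


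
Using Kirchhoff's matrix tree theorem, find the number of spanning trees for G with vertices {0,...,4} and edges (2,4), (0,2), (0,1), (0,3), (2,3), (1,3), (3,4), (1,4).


By Kirchhoff's matrix tree theorem, the number of spanning trees equals
the determinant of any cofactor of the Laplacian matrix L.
G has 5 vertices and 8 edges.
Computing the (4 x 4) cofactor determinant gives 45.

45


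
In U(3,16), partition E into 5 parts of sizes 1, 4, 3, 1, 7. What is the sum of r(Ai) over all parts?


r(Ai) = min(|Ai|, 3) for each part.
Sum = min(1,3) + min(4,3) + min(3,3) + min(1,3) + min(7,3)
    = 1 + 3 + 3 + 1 + 3
    = 11.

11


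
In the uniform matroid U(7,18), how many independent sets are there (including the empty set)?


Independent sets of U(7,18) are all subsets of size <= 7.
Count = (18 choose 0) + (18 choose 1) + (18 choose 2) + (18 choose 3) + (18 choose 4) + (18 choose 5) + (18 choose 6) + (18 choose 7)
     = 1 + 18 + 153 + 816 + 3060 + 8568 + 18564 + 31824
     = 63004.

63004


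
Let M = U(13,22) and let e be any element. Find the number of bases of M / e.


Contracting e from U(13,22) gives U(12,21).
Bases of U(12,21) = C(21,12) = 21! / (12! * 9!) = 293930.

293930


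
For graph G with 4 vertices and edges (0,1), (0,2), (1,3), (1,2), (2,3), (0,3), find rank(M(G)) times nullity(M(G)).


r(M) = |V| - c = 4 - 1 = 3.
nullity = |E| - r(M) = 6 - 3 = 3.
Product = 3 * 3 = 9.

9


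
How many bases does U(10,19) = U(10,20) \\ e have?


Deleting e from U(10,20) gives U(10,19) since n > r.
Bases of U(10,19) = C(19,10) = 92378.

92378


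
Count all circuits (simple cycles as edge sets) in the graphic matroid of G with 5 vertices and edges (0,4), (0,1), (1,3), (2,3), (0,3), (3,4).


A circuit in a graphic matroid = edge set of a simple cycle.
G has 5 vertices and 6 edges.
Enumerating all minimal edge subsets forming cycles...
Total circuits found: 3.

3


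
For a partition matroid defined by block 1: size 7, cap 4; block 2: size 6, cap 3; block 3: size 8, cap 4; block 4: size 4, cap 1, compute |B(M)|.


A basis picks exactly ci elements from block i.
Number of bases = product of C(|Si|, ci).
= C(7,4) * C(6,3) * C(8,4) * C(4,1)
= 35 * 20 * 70 * 4
= 196000.

196000


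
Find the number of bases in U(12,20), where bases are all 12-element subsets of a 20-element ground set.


Bases of U(12,20) are all 12-element subsets of the 20-element ground set.
Number of bases = C(20,12).
(20 choose 12) = 125970.

125970


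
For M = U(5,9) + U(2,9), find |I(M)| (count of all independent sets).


For a direct sum, |I(M1+M2)| = |I(M1)| * |I(M2)|.
|I(U(5,9))| = sum C(9,k) for k=0..5 = 382.
|I(U(2,9))| = sum C(9,k) for k=0..2 = 46.
Total = 382 * 46 = 17572.

17572


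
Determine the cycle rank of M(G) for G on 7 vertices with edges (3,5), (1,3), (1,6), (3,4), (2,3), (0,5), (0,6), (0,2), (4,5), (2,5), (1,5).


Cycle rank (nullity) = |E| - r(M) = |E| - (|V| - c).
|E| = 11, |V| = 7, c = 1.
Nullity = 11 - (7 - 1) = 11 - 6 = 5.

5


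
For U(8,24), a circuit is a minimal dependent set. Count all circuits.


In U(8,24), circuits are the (9)-element subsets.
Any set of 9 elements is dependent, and removing any one element gives
an independent set of size 8, so it is a minimal dependent set.
Number of circuits = (24 choose 9) = 1307504.

1307504


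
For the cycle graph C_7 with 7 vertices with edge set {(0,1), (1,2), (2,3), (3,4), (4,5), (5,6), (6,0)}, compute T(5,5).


T(C_7; x,y) = x + x^2 + ... + x^(6) + y.
T(5,5) = 5^1 + 5^2 + 5^3 + 5^4 + 5^5 + 5^6 + 5
= 5 + 25 + 125 + 625 + 3125 + 15625 + 5
= 19535.

19535


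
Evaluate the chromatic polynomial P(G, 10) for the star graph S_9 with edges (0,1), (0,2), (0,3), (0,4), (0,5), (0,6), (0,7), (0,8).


P(tree, k) = k * (k-1)^(8) for any tree on 9 vertices.
P(10) = 10 * 9^8 = 10 * 43046721 = 430467210.

430467210


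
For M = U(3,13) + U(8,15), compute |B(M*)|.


(M1+M2)* = M1* + M2*.
M1* = U(10,13), bases: C(13,10) = 286.
M2* = U(7,15), bases: C(15,7) = 6435.
|B(M*)| = 286 * 6435 = 1840410.

1840410


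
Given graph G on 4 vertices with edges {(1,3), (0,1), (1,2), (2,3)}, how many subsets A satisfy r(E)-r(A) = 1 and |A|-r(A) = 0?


R(x,y) = sum over A in 2^E of x^(r(E)-r(A)) * y^(|A|-r(A)).
G has 4 vertices, 4 edges. r(E) = 3.
Enumerate all 2^4 = 16 subsets.
Count subsets with r(E)-r(A)=1 and |A|-r(A)=0: 6.

6


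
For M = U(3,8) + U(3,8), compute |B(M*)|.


(M1+M2)* = M1* + M2*.
M1* = U(5,8), bases: C(8,5) = 56.
M2* = U(5,8), bases: C(8,5) = 56.
|B(M*)| = 56 * 56 = 3136.

3136


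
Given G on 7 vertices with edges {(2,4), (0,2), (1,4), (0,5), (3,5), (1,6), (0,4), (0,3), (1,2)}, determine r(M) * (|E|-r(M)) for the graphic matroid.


r(M) = |V| - c = 7 - 1 = 6.
nullity = |E| - r(M) = 9 - 6 = 3.
Product = 6 * 3 = 18.

18


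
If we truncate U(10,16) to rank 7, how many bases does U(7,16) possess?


Truncating U(10,16) to rank 7 gives U(7,16).
Bases of U(7,16) are all 7-element subsets of 16 elements.
Number of bases = C(16,7) = 16! / (7! * 9!) = 11440.

11440


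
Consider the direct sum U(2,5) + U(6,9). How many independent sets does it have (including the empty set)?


For a direct sum, |I(M1+M2)| = |I(M1)| * |I(M2)|.
|I(U(2,5))| = sum C(5,k) for k=0..2 = 16.
|I(U(6,9))| = sum C(9,k) for k=0..6 = 466.
Total = 16 * 466 = 7456.

7456


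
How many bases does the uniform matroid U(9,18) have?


Bases of U(9,18) are all 9-element subsets of the 18-element ground set.
Number of bases = C(18,9).
C(18,9) = 48620.

48620


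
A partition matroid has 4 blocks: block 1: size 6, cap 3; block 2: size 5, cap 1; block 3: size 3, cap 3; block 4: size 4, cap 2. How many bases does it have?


A basis picks exactly ci elements from block i.
Number of bases = product of C(|Si|, ci).
= C(6,3) * C(5,1) * C(3,3) * C(4,2)
= 20 * 5 * 1 * 6
= 600.

600


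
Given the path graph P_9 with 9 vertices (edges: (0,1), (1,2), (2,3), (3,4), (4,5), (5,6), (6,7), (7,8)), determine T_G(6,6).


A path on 9 vertices is a tree with 8 edges.
T(x,y) = x^(8) for any tree.
T(6,6) = 6^8 = 1679616.

1679616


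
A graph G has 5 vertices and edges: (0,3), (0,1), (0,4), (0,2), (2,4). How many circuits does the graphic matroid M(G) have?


A circuit in a graphic matroid = edge set of a simple cycle.
G has 5 vertices and 5 edges.
Enumerating all minimal edge subsets forming cycles...
Total circuits found: 1.

1


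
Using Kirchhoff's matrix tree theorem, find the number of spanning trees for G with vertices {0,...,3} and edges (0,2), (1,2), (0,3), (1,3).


By Kirchhoff's matrix tree theorem, the number of spanning trees equals
the determinant of any cofactor of the Laplacian matrix L.
G has 4 vertices and 4 edges.
Computing the (3 x 3) cofactor determinant gives 4.

4


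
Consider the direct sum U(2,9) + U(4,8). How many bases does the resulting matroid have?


Bases of a direct sum M1 + M2: |B| = |B(M1)| * |B(M2)|.
|B(U(2,9))| = C(9,2) = 36.
|B(U(4,8))| = C(8,4) = 70.
Total bases = 36 * 70 = 2520.

2520


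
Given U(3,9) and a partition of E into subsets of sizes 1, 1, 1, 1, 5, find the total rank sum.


r(Ai) = min(|Ai|, 3) for each part.
Sum = min(1,3) + min(1,3) + min(1,3) + min(1,3) + min(5,3)
    = 1 + 1 + 1 + 1 + 3
    = 7.

7


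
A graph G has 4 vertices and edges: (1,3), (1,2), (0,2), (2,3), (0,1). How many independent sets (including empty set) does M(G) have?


An independent set in a graphic matroid is an acyclic edge subset.
G has 4 vertices and 5 edges.
Enumerate all 2^5 = 32 subsets, checking for acyclicity.
Total independent sets = 24.

24


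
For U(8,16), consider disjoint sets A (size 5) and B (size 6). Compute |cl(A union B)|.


|A union B| = 5 + 6 = 11 (disjoint).
In U(8,16), cl(S) = S if |S| < 8, else cl(S) = E.
Since 11 >= 8, cl(A union B) = E.
|cl(A union B)| = 16.

16


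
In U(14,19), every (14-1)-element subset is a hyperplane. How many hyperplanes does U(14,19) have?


Hyperplanes of U(14,19) are flats of rank 13.
In a uniform matroid, these are exactly the (13)-element subsets.
Count = C(19,13) = 27132.

27132


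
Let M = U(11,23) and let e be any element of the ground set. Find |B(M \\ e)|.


Deleting e from U(11,23) gives U(11,22) since n > r.
Bases of U(11,22) = C(22,11) = 705432.

705432


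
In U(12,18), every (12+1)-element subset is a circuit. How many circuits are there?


In U(12,18), circuits are the (13)-element subsets.
Any set of 13 elements is dependent, and removing any one element gives
an independent set of size 12, so it is a minimal dependent set.
Number of circuits = C(18,13) = 8568.

8568


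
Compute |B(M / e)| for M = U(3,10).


Contracting e from U(3,10) gives U(2,9).
Bases of U(2,9) = C(9,2) = (9 * 8) / (1 * 2) = 36.

36


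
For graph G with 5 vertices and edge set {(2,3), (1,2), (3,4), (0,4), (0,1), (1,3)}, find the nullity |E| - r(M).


Cycle rank (nullity) = |E| - r(M) = |E| - (|V| - c).
|E| = 6, |V| = 5, c = 1.
Nullity = 6 - (5 - 1) = 6 - 4 = 2.

2


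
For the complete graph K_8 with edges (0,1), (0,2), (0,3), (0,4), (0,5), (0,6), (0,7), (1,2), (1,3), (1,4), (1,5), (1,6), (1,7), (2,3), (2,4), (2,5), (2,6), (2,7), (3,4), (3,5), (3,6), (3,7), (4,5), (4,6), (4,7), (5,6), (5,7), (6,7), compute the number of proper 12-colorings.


P(K_8, k) = k(k-1)(k-2)...(k-7).
P(12) = (12) * (11) * (10) * (9) * (8) * (7) * (6) * (5) = 19958400.

19958400


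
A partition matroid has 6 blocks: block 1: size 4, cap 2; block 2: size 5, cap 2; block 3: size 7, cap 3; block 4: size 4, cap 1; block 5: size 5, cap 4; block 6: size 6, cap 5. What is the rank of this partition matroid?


Rank of a partition matroid = sum of min(|Si|, ci) for each block.
= min(4,2) + min(5,2) + min(7,3) + min(4,1) + min(5,4) + min(6,5)
= 2 + 2 + 3 + 1 + 4 + 5
= 17.

17


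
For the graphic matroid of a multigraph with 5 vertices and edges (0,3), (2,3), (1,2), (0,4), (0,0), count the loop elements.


In a graphic matroid, a loop is a self-loop edge (u,u) with rank 0.
Examining all 5 edges for self-loops...
Self-loops found: (0,0)
Number of loops = 1.

1


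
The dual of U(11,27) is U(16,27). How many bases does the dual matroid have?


The dual of U(r,n) is U(n-r, n) = U(16,27).
Bases of U(16,27) are all (16)-element subsets.
|B(M*)| = (27 choose 16) = 13037895.

13037895


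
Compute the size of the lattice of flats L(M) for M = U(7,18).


Flats of U(7,18): every subset of size < 7 is a flat, plus E itself.
Count = C(18,0) + C(18,1) + C(18,2) + C(18,3) + C(18,4) + C(18,5) + C(18,6) + 1
     = 1 + 18 + 153 + 816 + 3060 + 8568 + 18564 + 1
     = 31181.

31181


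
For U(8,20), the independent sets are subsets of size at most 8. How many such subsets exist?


Independent sets of U(8,20) are all subsets of size <= 8.
Count = C(20,0) + C(20,1) + C(20,2) + C(20,3) + C(20,4) + C(20,5) + C(20,6) + C(20,7) + C(20,8)
     = 1 + 20 + 190 + 1140 + 4845 + 15504 + 38760 + 77520 + 125970
     = 263950.

263950


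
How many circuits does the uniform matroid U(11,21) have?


In U(11,21), circuits are the (12)-element subsets.
Any set of 12 elements is dependent, and removing any one element gives
an independent set of size 11, so it is a minimal dependent set.
Number of circuits = C(21,12) = 293930.

293930


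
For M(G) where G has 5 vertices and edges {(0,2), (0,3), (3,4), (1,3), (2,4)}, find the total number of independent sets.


An independent set in a graphic matroid is an acyclic edge subset.
G has 5 vertices and 5 edges.
Enumerate all 2^5 = 32 subsets, checking for acyclicity.
Total independent sets = 30.

30


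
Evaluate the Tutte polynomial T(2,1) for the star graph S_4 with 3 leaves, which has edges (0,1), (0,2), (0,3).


A star on 4 vertices is a tree with 3 edges.
T(x,y) = x^(3) for any tree.
T(2,1) = 2^3 = 8.

8


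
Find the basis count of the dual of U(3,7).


The dual of U(r,n) is U(n-r, n) = U(4,7).
Bases of U(4,7) are all (4)-element subsets.
|B(M*)| = (7 choose 4) = 35.

35


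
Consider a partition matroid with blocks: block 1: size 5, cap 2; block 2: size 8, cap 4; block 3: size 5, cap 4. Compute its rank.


Rank of a partition matroid = sum of min(|Si|, ci) for each block.
= min(5,2) + min(8,4) + min(5,4)
= 2 + 4 + 4
= 10.

10


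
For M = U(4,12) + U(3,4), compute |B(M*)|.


(M1+M2)* = M1* + M2*.
M1* = U(8,12), bases: C(12,8) = 495.
M2* = U(1,4), bases: C(4,1) = 4.
|B(M*)| = 495 * 4 = 1980.

1980


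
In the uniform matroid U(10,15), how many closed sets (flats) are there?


Flats of U(10,15): every subset of size < 10 is a flat, plus E itself.
Count = C(15,0) + C(15,1) + C(15,2) + C(15,3) + C(15,4) + C(15,5) + C(15,6) + C(15,7) + C(15,8) + C(15,9) + 1
     = 1 + 15 + 105 + 455 + 1365 + 3003 + 5005 + 6435 + 6435 + 5005 + 1
     = 27825.

27825


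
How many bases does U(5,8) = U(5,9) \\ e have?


Deleting e from U(5,9) gives U(5,8) since n > r.
Bases of U(5,8) = C(8,5) = 8! / (5! * 3!) = 56.

56


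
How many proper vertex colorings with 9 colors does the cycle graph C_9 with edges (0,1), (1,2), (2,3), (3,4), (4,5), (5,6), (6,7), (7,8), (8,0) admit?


P(C_9, k) = (k-1)^9 + (-1)^9*(k-1).
P(9) = (8)^9 - 8
= 134217728 - 8 = 134217720.

134217720


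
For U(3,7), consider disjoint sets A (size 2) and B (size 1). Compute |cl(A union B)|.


|A union B| = 2 + 1 = 3 (disjoint).
In U(3,7), cl(S) = S if |S| < 3, else cl(S) = E.
Since 3 >= 3, cl(A union B) = E.
|cl(A union B)| = 7.

7


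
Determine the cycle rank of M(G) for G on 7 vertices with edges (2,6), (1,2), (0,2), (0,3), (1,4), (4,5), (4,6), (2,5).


Cycle rank (nullity) = |E| - r(M) = |E| - (|V| - c).
|E| = 8, |V| = 7, c = 1.
Nullity = 8 - (7 - 1) = 8 - 6 = 2.

2
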